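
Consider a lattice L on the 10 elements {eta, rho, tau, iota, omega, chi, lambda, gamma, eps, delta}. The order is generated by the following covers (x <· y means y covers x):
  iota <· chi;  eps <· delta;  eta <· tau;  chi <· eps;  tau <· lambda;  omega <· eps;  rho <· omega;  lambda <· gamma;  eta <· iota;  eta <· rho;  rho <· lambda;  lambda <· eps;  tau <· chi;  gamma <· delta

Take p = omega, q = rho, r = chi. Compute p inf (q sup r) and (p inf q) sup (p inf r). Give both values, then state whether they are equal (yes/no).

omega; rho; no

q sup r = eps, so p inf (q sup r) = omega inf eps = omega.
p inf q = rho and p inf r = eta, so (p inf q) sup (p inf r) = rho sup eta = rho.
Equal: no.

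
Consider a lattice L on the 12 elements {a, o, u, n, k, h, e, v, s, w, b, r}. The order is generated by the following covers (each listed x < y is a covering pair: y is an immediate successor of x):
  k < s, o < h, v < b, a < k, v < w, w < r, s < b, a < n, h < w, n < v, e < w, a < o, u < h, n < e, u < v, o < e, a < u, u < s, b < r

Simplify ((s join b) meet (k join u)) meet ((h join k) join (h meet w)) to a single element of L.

s

s ∨ b = b
k ∨ u = s
b ∧ s = s
h ∨ k = r
h ∧ w = h
r ∨ h = r
s ∧ r = s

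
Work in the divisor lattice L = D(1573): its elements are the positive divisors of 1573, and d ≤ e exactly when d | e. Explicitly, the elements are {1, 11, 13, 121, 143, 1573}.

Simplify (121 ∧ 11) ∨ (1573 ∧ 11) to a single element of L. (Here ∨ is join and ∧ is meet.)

121 ∧ 11 = 11
1573 ∧ 11 = 11
11 ∨ 11 = 11

11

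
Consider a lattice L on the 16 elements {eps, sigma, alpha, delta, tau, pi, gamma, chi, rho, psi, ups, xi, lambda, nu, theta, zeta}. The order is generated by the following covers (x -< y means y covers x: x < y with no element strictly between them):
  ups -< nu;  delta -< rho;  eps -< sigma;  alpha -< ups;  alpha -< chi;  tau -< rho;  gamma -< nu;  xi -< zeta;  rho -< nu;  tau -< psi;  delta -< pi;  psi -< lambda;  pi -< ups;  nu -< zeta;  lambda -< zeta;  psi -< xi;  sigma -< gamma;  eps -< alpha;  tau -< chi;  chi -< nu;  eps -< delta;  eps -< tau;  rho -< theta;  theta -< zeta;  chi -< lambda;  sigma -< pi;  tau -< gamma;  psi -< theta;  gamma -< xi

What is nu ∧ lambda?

chi

Common lower bounds of {nu, lambda}: alpha, chi, eps, tau.
The greatest among these is chi.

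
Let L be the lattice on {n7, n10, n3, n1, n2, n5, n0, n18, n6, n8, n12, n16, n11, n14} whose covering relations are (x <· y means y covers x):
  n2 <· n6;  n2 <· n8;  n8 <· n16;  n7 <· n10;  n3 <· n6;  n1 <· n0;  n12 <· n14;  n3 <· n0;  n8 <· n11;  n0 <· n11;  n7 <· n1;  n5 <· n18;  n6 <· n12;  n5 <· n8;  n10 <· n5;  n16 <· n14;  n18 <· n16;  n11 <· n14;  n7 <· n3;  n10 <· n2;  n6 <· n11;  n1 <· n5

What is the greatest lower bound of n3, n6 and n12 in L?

Common lower bounds of {n3, n6, n12}: n3, n7.
The greatest among these is n3.

n3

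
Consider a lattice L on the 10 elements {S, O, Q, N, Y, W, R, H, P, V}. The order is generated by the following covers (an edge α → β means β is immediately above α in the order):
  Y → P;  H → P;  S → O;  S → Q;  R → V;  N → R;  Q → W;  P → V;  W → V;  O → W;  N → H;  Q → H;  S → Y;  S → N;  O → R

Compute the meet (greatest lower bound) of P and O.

Common lower bounds of {P, O}: S.
The greatest among these is S.

S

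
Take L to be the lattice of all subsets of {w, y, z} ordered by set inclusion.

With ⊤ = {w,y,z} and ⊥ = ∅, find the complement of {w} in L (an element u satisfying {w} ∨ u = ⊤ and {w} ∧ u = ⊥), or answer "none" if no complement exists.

{y,z}

Need u with {w} ∨ u = {w,y,z} and {w} ∧ u = ∅.
Checking each element gives: {y,z}.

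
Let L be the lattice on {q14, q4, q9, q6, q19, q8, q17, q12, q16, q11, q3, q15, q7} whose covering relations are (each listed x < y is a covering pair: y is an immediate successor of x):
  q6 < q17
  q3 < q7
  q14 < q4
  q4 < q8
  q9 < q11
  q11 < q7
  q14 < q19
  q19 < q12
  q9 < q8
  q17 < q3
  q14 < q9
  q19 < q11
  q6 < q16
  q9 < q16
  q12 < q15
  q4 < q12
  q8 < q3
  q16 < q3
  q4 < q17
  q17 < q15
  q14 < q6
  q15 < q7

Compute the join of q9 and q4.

Common upper bounds of {q9, q4}: q3, q7, q8.
The least among these is q8.

q8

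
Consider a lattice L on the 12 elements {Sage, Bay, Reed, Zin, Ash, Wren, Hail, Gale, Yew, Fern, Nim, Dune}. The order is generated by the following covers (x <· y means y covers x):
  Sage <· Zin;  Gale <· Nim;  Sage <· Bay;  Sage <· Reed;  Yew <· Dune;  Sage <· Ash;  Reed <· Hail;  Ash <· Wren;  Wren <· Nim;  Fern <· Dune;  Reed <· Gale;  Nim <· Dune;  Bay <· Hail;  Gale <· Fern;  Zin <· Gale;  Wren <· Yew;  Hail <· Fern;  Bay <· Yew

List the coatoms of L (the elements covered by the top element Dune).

Fern, Nim, Yew

The coatoms are exactly the elements covered by Dune: Fern, Nim, Yew.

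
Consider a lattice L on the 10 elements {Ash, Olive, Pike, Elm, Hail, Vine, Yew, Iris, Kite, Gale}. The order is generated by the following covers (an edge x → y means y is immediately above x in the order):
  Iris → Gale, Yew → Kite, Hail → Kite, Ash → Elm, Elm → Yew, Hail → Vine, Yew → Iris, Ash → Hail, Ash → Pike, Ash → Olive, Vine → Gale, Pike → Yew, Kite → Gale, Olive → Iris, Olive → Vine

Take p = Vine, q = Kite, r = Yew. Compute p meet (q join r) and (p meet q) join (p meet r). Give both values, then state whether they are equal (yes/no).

Hail; Hail; yes

q join r = Kite, so p meet (q join r) = Vine meet Kite = Hail.
p meet q = Hail and p meet r = Ash, so (p meet q) join (p meet r) = Hail join Ash = Hail.
Equal: yes.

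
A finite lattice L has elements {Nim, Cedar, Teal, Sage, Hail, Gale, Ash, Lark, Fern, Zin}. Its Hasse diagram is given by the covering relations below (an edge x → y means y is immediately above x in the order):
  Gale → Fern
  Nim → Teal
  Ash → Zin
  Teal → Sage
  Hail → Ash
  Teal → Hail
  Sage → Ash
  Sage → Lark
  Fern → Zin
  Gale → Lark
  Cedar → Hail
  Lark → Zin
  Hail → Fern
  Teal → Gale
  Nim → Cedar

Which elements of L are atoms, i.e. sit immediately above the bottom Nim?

The atoms are exactly the elements that cover Nim: Cedar, Teal.

Cedar, Teal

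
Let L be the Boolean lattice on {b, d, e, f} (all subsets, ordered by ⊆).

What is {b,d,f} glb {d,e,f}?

{d,f}

Common lower bounds of {{b,d,f}, {d,e,f}}: {d,f}, {d}, {f}, {}.
The greatest among these is {d,f}.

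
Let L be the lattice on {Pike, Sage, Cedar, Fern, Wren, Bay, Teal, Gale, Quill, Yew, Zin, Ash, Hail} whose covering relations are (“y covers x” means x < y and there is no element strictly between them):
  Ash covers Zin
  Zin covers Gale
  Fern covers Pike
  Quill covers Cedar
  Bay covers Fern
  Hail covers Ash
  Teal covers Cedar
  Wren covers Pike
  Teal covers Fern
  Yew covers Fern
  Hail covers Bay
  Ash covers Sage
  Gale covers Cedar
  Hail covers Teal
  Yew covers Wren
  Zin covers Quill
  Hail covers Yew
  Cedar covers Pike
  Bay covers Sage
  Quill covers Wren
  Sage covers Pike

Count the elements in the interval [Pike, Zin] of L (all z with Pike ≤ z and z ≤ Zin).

6

The interval [Pike, Zin] = {Cedar, Gale, Pike, Quill, Wren, Zin}, which has 6 elements.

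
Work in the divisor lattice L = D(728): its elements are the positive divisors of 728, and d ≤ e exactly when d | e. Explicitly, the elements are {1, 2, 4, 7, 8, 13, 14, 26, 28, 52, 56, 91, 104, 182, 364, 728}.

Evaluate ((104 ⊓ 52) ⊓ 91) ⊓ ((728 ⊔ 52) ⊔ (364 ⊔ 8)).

104 ∧ 52 = 52
52 ∧ 91 = 13
728 ∨ 52 = 728
364 ∨ 8 = 728
728 ∨ 728 = 728
13 ∧ 728 = 13

13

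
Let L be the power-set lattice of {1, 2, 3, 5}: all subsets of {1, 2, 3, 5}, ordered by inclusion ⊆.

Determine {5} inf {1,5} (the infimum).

Under ⊆, meet is intersection: {5} ∩ {1,5} = {5}.

{5}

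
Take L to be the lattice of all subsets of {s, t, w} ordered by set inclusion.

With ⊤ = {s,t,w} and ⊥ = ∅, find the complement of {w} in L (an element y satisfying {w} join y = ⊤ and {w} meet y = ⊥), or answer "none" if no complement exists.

{s,t}

Need y with {w} ∨ y = {s,t,w} and {w} ∧ y = ∅.
Checking each element gives: {s,t}.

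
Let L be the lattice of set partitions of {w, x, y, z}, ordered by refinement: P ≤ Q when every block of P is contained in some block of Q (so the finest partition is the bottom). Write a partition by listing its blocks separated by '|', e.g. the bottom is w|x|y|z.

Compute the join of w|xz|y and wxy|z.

The join of w|xz|y and wxy|z merges any blocks that overlap across the partitions, giving wxyz.

wxyz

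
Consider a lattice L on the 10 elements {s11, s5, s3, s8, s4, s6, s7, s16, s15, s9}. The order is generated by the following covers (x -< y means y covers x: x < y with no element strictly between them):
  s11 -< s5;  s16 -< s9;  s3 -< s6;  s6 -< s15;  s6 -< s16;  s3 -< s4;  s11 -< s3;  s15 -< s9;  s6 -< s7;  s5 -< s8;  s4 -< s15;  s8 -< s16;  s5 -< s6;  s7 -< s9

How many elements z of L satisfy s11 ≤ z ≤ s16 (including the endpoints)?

6

The interval [s11, s16] = {s11, s16, s3, s5, s6, s8}, which has 6 elements.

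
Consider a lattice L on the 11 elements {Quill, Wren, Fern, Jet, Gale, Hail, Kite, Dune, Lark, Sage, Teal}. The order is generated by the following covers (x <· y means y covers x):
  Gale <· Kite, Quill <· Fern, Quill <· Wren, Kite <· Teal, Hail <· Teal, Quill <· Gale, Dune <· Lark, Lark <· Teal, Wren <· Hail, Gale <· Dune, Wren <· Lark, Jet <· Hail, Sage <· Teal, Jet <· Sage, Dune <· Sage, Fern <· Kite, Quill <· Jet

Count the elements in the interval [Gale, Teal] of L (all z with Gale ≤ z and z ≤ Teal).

The interval [Gale, Teal] = {Dune, Gale, Kite, Lark, Sage, Teal}, which has 6 elements.

6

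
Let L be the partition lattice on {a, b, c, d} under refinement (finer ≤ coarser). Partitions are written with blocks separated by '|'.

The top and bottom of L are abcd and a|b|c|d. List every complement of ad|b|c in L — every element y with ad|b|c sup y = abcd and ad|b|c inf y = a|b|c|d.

abc|d, ab|cd, ac|bd, a|bcd

Need y with ad|b|c ∨ y = abcd and ad|b|c ∧ y = a|b|c|d.
Checking each element gives: abc|d, ab|cd, ac|bd, a|bcd.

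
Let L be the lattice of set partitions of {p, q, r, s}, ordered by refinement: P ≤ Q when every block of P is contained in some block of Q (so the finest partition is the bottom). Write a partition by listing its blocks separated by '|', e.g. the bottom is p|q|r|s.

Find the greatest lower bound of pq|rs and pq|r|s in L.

pq|r|s

The meet (common refinement) of pq|rs and pq|r|s intersects blocks pairwise, giving pq|r|s.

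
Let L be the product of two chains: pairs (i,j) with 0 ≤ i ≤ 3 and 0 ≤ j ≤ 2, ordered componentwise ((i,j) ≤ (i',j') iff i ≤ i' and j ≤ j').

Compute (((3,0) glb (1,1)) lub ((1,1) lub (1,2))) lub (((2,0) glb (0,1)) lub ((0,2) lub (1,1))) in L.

(1,2)

(3,0) ∧ (1,1) = (1,0)
(1,1) ∨ (1,2) = (1,2)
(1,0) ∨ (1,2) = (1,2)
(2,0) ∧ (0,1) = (0,0)
(0,2) ∨ (1,1) = (1,2)
(0,0) ∨ (1,2) = (1,2)
(1,2) ∨ (1,2) = (1,2)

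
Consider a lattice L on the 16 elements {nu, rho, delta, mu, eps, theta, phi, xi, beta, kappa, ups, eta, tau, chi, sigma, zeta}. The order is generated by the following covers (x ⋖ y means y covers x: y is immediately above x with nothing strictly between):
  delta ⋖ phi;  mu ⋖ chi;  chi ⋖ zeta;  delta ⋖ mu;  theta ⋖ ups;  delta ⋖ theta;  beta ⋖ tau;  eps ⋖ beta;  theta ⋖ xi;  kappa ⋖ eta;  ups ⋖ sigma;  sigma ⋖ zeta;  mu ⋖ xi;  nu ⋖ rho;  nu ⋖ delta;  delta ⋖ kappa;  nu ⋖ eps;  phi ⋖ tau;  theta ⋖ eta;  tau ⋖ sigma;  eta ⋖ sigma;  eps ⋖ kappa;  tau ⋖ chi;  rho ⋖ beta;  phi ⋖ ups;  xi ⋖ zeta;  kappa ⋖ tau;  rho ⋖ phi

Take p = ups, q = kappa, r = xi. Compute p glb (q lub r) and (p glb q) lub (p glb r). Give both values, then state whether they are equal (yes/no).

ups; theta; no

q lub r = zeta, so p glb (q lub r) = ups glb zeta = ups.
p glb q = delta and p glb r = theta, so (p glb q) lub (p glb r) = delta lub theta = theta.
Equal: no.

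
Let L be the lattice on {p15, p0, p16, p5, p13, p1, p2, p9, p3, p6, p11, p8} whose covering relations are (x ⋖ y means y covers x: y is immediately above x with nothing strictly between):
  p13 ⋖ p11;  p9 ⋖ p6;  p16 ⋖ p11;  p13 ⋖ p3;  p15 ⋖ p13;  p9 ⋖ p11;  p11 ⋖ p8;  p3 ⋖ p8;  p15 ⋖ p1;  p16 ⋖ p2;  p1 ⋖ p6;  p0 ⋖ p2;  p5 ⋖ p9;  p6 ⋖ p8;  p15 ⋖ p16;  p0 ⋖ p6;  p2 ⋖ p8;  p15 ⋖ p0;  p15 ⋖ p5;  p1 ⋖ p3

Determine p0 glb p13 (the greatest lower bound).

p15

Common lower bounds of {p0, p13}: p15.
The greatest among these is p15.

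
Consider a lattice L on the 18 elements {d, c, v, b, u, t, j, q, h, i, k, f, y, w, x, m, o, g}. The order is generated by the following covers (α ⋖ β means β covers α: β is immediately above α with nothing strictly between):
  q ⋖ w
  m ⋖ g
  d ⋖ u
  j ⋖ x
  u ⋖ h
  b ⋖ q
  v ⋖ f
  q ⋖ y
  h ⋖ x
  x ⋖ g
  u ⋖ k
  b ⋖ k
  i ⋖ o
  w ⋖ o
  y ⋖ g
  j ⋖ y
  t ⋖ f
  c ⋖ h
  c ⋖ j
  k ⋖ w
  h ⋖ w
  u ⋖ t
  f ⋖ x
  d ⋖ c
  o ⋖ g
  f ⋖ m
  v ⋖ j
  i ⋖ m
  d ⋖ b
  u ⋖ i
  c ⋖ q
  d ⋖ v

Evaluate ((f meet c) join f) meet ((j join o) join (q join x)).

f ∧ c = d
d ∨ f = f
j ∨ o = g
q ∨ x = g
g ∨ g = g
f ∧ g = f

f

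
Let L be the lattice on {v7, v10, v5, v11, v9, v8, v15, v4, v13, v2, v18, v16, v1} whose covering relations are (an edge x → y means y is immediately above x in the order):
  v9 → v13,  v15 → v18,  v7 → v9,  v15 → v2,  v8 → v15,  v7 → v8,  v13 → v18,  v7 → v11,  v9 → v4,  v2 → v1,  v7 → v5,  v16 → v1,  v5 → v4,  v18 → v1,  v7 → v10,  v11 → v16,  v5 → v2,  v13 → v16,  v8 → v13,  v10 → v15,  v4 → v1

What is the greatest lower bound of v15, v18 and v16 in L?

Common lower bounds of {v15, v18, v16}: v7, v8.
The greatest among these is v8.

v8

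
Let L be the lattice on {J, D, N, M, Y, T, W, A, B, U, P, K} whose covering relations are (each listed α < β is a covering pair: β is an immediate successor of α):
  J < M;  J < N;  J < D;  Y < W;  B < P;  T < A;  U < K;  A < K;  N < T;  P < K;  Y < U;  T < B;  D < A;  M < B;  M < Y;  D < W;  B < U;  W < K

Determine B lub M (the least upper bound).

Common upper bounds of {B, M}: B, K, P, U.
The least among these is B.

B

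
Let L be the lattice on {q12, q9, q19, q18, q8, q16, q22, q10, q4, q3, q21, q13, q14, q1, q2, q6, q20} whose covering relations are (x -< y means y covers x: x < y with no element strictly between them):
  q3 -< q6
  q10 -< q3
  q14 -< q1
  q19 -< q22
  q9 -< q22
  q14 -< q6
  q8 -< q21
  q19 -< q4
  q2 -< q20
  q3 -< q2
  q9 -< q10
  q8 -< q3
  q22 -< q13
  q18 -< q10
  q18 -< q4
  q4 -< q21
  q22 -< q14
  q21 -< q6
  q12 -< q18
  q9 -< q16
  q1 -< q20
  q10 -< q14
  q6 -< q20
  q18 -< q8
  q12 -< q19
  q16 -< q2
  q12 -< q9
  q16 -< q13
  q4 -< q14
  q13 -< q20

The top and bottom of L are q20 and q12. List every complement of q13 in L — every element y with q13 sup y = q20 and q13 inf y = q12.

q18, q8

Need y with q13 ∨ y = q20 and q13 ∧ y = q12.
Checking each element gives: q18, q8.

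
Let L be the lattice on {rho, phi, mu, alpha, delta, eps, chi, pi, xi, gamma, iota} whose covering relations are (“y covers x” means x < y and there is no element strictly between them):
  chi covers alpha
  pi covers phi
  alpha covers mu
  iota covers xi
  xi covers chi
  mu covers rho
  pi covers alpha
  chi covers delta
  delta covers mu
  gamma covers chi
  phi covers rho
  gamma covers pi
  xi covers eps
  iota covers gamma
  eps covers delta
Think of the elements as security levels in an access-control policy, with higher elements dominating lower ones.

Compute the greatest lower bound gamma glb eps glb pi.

Common lower bounds of {gamma, eps, pi}: mu, rho.
The greatest among these is mu.

mu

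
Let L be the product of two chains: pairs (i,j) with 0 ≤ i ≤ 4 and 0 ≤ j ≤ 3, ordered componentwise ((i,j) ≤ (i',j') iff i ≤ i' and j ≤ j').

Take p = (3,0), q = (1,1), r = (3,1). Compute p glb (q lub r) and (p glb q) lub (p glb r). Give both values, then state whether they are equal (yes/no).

q lub r = (3,1), so p glb (q lub r) = (3,0) glb (3,1) = (3,0).
p glb q = (1,0) and p glb r = (3,0), so (p glb q) lub (p glb r) = (1,0) lub (3,0) = (3,0).
Equal: yes.

(3,0); (3,0); yes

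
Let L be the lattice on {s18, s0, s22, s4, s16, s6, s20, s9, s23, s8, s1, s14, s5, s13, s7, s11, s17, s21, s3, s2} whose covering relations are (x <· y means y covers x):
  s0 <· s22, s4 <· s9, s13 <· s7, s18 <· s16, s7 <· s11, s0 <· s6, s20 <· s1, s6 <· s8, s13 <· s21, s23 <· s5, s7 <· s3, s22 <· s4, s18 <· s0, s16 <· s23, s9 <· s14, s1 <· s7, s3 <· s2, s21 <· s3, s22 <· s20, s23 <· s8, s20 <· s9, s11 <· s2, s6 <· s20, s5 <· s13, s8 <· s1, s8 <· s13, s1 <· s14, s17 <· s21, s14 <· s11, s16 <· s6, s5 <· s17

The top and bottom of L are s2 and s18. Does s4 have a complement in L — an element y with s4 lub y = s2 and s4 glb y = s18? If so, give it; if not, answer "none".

Need y with s4 ∨ y = s2 and s4 ∧ y = s18.
Checking each element gives: s17.

s17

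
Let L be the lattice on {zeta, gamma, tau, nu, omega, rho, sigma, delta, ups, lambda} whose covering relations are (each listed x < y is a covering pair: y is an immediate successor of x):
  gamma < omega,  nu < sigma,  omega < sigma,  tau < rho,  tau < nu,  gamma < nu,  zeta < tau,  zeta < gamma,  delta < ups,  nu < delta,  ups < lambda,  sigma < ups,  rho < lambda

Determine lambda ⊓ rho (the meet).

rho

Common lower bounds of {lambda, rho}: rho, tau, zeta.
The greatest among these is rho.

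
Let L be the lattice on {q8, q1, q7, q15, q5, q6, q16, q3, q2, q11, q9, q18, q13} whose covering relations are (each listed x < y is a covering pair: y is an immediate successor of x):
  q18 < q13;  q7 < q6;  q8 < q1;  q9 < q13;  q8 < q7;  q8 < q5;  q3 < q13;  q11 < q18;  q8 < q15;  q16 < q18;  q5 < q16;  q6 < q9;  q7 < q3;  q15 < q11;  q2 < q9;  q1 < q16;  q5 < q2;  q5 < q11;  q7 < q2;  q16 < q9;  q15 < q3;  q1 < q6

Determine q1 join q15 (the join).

Common upper bounds of {q1, q15}: q13, q18.
The least among these is q18.

q18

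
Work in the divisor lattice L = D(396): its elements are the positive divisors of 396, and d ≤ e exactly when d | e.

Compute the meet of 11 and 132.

11

In the divisibility order, the meet is the greatest common divisor: gcd(11, 132) = 11.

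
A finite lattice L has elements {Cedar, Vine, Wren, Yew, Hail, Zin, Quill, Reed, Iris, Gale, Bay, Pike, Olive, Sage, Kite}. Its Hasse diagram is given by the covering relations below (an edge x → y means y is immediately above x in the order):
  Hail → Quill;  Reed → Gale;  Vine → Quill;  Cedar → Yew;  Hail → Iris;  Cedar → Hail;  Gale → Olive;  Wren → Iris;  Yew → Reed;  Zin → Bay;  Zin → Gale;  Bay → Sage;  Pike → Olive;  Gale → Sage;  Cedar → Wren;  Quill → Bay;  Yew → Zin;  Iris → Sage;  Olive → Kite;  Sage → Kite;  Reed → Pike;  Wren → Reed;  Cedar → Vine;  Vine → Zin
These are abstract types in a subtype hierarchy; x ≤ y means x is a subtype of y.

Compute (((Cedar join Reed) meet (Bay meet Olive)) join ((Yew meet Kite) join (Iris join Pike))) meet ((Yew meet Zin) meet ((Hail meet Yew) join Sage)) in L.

Yew

Cedar ∨ Reed = Reed
Bay ∧ Olive = Zin
Reed ∧ Zin = Yew
Yew ∧ Kite = Yew
Iris ∨ Pike = Kite
Yew ∨ Kite = Kite
Yew ∨ Kite = Kite
Yew ∧ Zin = Yew
Hail ∧ Yew = Cedar
Cedar ∨ Sage = Sage
Yew ∧ Sage = Yew
Kite ∧ Yew = Yew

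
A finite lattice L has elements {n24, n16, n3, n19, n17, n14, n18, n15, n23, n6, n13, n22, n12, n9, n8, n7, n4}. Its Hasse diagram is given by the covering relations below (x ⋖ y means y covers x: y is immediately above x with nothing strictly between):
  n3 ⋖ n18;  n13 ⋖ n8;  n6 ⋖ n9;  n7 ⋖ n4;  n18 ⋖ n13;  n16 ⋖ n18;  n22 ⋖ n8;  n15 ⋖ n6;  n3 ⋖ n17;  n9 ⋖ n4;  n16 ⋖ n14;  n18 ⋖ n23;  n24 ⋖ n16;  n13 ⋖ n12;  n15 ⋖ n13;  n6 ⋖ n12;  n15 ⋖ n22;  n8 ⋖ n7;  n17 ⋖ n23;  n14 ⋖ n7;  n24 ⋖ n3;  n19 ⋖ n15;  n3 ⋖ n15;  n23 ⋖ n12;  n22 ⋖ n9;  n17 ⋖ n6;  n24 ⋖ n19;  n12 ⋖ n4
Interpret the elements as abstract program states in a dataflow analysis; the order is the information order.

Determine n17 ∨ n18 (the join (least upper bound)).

n23

Common upper bounds of {n17, n18}: n12, n23, n4.
The least among these is n23.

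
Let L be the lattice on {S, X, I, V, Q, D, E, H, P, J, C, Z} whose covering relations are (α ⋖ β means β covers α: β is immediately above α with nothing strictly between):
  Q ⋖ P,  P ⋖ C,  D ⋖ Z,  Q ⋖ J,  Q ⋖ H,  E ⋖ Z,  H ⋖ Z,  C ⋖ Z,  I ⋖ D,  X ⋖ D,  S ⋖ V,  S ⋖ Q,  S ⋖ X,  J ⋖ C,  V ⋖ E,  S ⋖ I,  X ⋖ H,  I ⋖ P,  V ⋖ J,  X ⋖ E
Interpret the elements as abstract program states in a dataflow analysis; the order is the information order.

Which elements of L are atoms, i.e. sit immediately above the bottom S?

I, Q, V, X

The atoms are exactly the elements that cover S: I, Q, V, X.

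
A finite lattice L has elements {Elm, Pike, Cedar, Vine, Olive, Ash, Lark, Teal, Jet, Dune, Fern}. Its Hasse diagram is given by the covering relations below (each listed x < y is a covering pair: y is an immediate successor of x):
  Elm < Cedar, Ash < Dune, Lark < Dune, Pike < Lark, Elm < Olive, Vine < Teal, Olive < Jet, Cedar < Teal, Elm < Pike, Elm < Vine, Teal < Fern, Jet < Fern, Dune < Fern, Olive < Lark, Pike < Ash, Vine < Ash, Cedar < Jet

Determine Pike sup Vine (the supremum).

Ash

Common upper bounds of {Pike, Vine}: Ash, Dune, Fern.
The least among these is Ash.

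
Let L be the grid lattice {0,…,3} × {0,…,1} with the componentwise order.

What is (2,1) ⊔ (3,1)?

(3,1)

Common upper bounds of {(2,1), (3,1)}: (3,1).
The least among these is (3,1).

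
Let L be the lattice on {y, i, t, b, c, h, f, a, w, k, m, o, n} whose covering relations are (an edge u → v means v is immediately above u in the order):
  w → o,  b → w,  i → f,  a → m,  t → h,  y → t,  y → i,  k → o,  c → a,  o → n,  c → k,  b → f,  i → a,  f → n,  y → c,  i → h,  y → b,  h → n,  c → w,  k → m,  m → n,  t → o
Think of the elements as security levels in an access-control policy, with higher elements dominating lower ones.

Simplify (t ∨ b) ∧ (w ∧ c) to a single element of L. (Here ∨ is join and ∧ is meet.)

t ∨ b = o
w ∧ c = c
o ∧ c = c

c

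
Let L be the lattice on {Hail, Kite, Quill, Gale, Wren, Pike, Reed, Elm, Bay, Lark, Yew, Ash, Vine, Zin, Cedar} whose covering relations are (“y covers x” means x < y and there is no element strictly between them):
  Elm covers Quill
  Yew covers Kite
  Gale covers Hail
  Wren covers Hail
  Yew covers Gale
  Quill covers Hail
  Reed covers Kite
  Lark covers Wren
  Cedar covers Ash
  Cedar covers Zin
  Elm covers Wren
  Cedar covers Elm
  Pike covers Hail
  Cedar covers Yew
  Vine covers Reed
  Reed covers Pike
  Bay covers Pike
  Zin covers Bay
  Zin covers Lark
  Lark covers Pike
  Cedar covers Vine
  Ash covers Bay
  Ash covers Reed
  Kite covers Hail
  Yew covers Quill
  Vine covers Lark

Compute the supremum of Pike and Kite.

Common upper bounds of {Pike, Kite}: Ash, Cedar, Reed, Vine.
The least among these is Reed.

Reed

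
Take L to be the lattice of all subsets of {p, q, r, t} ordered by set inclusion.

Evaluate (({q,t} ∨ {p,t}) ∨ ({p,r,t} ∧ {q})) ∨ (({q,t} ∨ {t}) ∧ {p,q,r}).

{p,q,t}

{q,t} ∨ {p,t} = {p,q,t}
{p,r,t} ∧ {q} = {}
{p,q,t} ∨ {} = {p,q,t}
{q,t} ∨ {t} = {q,t}
{q,t} ∧ {p,q,r} = {q}
{p,q,t} ∨ {q} = {p,q,t}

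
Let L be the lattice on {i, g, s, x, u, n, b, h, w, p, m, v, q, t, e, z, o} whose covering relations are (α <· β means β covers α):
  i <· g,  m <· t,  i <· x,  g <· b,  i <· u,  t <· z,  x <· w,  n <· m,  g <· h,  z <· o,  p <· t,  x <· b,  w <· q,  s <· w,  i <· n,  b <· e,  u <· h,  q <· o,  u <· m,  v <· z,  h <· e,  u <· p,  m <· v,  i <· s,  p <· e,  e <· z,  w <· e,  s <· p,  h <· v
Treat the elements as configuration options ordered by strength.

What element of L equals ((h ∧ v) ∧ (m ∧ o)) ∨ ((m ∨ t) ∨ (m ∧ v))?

h ∧ v = h
m ∧ o = m
h ∧ m = u
m ∨ t = t
m ∧ v = m
t ∨ m = t
u ∨ t = t

t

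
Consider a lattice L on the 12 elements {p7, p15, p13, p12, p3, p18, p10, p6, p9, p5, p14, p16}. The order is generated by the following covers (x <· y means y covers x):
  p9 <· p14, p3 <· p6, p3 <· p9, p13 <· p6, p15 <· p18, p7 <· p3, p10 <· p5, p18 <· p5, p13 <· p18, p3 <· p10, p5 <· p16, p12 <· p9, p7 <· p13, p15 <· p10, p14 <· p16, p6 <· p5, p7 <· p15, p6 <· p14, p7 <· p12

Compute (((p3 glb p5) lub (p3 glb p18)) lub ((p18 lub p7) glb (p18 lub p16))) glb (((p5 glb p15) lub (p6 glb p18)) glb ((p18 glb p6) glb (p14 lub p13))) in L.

p3 ∧ p5 = p3
p3 ∧ p18 = p7
p3 ∨ p7 = p3
p18 ∨ p7 = p18
p18 ∨ p16 = p16
p18 ∧ p16 = p18
p3 ∨ p18 = p5
p5 ∧ p15 = p15
p6 ∧ p18 = p13
p15 ∨ p13 = p18
p18 ∧ p6 = p13
p14 ∨ p13 = p14
p13 ∧ p14 = p13
p18 ∧ p13 = p13
p5 ∧ p13 = p13

p13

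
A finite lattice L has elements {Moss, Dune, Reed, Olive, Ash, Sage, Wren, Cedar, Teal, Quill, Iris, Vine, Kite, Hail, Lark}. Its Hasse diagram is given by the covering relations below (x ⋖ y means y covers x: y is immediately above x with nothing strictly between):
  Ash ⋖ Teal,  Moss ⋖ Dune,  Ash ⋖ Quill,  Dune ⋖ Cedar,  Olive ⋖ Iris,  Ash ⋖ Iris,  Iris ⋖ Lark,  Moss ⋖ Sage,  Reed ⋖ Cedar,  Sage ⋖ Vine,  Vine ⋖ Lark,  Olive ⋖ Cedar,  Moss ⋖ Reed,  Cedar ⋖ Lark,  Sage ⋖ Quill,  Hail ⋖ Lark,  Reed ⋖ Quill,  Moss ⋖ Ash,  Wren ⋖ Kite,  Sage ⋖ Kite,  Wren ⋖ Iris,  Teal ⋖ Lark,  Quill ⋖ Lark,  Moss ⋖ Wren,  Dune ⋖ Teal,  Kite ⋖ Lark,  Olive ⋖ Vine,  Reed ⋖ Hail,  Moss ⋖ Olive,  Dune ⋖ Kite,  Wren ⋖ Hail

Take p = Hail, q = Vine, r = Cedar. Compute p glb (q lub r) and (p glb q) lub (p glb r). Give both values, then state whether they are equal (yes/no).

Hail; Reed; no

q lub r = Lark, so p glb (q lub r) = Hail glb Lark = Hail.
p glb q = Moss and p glb r = Reed, so (p glb q) lub (p glb r) = Moss lub Reed = Reed.
Equal: no.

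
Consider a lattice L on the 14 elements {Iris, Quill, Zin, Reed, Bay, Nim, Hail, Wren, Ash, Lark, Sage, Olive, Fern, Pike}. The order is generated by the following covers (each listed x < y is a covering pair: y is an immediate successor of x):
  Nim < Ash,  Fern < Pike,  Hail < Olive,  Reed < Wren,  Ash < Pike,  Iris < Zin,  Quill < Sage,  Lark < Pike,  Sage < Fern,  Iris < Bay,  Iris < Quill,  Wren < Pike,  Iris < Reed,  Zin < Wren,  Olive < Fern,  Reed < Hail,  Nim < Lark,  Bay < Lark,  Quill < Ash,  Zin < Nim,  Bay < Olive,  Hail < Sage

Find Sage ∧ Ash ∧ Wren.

Common lower bounds of {Sage, Ash, Wren}: Iris.
The greatest among these is Iris.

Iris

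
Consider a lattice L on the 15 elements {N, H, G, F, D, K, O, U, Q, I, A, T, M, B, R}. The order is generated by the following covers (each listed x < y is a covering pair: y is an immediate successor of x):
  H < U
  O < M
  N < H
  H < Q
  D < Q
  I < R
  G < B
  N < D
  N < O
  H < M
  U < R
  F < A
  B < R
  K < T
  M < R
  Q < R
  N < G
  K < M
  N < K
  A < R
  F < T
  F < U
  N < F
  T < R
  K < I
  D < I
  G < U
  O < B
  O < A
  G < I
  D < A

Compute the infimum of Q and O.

Common lower bounds of {Q, O}: N.
The greatest among these is N.

N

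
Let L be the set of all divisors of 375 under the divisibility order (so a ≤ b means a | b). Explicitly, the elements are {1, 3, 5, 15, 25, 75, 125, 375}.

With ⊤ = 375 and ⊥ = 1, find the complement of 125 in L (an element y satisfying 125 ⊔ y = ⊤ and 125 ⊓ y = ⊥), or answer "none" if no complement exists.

3

Need y with 125 ∨ y = 375 and 125 ∧ y = 1.
Checking each element gives: 3.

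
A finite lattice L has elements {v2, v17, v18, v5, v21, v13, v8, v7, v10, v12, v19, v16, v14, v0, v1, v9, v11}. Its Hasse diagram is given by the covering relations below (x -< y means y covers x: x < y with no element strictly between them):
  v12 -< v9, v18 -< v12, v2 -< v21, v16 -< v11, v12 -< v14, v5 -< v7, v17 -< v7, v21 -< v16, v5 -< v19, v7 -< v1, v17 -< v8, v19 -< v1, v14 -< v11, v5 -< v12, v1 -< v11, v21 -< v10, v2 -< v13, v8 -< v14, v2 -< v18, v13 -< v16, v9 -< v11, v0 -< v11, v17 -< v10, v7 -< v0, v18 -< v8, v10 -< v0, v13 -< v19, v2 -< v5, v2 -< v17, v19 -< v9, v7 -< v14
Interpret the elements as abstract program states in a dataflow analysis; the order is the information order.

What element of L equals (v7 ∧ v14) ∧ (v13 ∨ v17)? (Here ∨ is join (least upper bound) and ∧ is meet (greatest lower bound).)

v7

v7 ∧ v14 = v7
v13 ∨ v17 = v1
v7 ∧ v1 = v7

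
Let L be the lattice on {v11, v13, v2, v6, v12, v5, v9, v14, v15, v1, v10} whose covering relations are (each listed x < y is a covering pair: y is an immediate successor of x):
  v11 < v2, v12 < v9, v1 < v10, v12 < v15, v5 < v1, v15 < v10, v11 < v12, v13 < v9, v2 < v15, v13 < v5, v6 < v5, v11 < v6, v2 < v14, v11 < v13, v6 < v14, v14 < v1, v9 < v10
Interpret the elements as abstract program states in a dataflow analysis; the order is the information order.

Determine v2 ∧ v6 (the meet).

v11

Common lower bounds of {v2, v6}: v11.
The greatest among these is v11.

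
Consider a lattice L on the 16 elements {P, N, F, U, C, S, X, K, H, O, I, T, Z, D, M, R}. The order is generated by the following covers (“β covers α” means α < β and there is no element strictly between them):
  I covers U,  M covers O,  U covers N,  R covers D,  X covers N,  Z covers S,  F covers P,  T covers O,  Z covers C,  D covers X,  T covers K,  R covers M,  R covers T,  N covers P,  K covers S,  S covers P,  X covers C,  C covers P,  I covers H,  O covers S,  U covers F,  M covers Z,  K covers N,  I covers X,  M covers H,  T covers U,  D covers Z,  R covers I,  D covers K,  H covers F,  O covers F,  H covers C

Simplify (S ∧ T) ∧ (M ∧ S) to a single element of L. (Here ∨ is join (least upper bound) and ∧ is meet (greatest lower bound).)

S ∧ T = S
M ∧ S = S
S ∧ S = S

S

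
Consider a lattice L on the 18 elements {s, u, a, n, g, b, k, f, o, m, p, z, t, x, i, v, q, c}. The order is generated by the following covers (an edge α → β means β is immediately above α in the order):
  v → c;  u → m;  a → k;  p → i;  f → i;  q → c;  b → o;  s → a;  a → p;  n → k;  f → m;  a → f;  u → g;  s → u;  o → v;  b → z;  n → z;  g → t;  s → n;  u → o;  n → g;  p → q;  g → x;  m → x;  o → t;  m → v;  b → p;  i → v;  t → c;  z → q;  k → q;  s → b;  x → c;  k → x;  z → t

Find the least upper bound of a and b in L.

Common upper bounds of {a, b}: c, i, p, q, v.
The least among these is p.

p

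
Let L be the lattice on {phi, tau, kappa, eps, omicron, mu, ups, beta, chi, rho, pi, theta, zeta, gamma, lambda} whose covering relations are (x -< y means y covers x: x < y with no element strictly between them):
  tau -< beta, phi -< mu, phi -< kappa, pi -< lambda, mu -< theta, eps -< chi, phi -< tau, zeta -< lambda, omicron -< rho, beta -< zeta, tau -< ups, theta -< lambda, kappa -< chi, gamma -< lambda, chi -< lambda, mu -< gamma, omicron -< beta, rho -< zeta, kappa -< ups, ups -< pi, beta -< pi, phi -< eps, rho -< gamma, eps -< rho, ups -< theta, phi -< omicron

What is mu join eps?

gamma

Common upper bounds of {mu, eps}: gamma, lambda.
The least among these is gamma.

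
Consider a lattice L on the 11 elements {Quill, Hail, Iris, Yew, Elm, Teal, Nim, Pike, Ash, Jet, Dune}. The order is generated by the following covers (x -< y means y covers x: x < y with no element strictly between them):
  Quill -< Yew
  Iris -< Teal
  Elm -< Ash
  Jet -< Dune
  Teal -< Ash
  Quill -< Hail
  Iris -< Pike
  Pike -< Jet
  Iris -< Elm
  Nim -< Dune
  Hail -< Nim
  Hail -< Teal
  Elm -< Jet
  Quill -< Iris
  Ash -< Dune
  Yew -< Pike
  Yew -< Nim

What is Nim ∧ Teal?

Common lower bounds of {Nim, Teal}: Hail, Quill.
The greatest among these is Hail.

Hail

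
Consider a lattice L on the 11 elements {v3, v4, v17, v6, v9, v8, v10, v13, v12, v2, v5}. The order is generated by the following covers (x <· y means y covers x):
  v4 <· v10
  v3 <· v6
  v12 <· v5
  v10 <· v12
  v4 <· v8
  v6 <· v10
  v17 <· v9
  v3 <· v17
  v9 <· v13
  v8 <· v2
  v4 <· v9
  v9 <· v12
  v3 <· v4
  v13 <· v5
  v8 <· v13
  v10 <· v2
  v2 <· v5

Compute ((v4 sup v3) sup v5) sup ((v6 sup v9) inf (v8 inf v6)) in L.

v5

v4 ∨ v3 = v4
v4 ∨ v5 = v5
v6 ∨ v9 = v12
v8 ∧ v6 = v3
v12 ∧ v3 = v3
v5 ∨ v3 = v5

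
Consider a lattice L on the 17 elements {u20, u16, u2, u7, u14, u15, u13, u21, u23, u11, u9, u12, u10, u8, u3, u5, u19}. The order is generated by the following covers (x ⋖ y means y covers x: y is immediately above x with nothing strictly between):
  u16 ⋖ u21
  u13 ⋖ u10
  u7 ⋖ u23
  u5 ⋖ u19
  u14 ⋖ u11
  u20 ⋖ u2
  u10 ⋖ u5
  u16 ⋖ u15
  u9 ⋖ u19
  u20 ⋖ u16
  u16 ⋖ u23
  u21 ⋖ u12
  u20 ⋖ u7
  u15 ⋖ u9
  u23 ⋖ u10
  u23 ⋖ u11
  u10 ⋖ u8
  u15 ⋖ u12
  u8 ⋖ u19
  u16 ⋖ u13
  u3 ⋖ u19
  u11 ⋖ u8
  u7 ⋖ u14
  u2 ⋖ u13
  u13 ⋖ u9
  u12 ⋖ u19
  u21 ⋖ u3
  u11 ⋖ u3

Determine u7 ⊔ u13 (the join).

Common upper bounds of {u7, u13}: u10, u19, u5, u8.
The least among these is u10.

u10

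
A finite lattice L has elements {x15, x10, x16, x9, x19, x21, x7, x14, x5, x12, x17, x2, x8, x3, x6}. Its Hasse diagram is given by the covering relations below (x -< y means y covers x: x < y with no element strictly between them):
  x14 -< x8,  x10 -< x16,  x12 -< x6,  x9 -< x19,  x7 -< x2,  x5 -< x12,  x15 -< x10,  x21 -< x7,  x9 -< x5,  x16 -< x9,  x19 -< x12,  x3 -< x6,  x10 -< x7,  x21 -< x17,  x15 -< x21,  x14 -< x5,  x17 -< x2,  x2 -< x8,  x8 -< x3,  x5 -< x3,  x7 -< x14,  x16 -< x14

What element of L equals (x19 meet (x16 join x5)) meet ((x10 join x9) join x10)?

x16 ∨ x5 = x5
x19 ∧ x5 = x9
x10 ∨ x9 = x9
x9 ∨ x10 = x9
x9 ∧ x9 = x9

x9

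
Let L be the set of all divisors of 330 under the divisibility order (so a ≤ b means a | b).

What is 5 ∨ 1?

In the divisibility order, the join is the least common multiple: lcm(5, 1) = 5.

5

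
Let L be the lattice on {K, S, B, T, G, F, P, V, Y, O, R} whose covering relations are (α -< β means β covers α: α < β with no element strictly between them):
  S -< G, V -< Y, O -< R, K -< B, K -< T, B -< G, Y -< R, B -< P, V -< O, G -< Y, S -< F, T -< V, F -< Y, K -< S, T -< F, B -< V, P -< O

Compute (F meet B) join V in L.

V

F ∧ B = K
K ∨ V = V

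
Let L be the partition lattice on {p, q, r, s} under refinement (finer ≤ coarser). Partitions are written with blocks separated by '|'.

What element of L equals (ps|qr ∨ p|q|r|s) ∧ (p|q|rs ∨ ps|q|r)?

ps|q|r

ps|qr ∨ p|q|r|s = ps|qr
p|q|rs ∨ ps|q|r = prs|q
ps|qr ∧ prs|q = ps|q|r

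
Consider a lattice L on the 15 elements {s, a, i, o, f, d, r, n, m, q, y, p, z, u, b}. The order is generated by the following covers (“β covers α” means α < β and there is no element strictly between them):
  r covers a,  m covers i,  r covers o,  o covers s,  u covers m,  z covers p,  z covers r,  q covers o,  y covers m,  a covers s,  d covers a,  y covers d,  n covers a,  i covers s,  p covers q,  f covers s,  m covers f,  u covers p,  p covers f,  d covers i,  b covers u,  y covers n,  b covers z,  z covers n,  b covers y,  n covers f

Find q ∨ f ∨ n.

Common upper bounds of {q, f, n}: b, z.
The least among these is z.

z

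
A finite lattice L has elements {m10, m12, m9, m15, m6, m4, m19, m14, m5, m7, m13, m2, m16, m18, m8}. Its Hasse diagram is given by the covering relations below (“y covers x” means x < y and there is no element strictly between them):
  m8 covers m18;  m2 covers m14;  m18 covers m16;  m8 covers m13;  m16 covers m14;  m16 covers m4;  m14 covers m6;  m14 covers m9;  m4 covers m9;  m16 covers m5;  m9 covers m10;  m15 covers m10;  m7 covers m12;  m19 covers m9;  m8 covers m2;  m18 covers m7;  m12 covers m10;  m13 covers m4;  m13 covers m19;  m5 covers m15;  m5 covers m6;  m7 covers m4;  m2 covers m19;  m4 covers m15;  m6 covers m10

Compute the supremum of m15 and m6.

m5

Common upper bounds of {m15, m6}: m16, m18, m5, m8.
The least among these is m5.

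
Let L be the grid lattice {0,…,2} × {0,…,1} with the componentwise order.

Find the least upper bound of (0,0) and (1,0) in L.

In a product of chains, the join is componentwise max, giving (1,0).

(1,0)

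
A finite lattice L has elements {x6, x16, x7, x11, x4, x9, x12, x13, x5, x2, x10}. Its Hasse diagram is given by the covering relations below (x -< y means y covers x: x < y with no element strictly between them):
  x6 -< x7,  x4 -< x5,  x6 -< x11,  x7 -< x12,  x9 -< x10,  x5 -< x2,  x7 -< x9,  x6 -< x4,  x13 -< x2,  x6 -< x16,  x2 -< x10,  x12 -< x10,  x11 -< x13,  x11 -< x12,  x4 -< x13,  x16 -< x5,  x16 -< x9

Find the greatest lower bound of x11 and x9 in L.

x6

Common lower bounds of {x11, x9}: x6.
The greatest among these is x6.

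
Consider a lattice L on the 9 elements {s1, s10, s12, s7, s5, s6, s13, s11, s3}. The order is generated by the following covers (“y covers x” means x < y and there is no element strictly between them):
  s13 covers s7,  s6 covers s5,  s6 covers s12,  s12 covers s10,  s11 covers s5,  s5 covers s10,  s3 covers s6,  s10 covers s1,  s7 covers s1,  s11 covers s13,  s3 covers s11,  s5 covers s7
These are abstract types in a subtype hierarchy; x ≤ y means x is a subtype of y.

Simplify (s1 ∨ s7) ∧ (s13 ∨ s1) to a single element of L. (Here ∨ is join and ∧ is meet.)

s1 ∨ s7 = s7
s13 ∨ s1 = s13
s7 ∧ s13 = s7

s7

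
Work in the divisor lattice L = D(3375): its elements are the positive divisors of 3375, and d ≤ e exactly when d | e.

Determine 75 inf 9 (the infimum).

In the divisibility order, the meet is the greatest common divisor: gcd(75, 9) = 3.

3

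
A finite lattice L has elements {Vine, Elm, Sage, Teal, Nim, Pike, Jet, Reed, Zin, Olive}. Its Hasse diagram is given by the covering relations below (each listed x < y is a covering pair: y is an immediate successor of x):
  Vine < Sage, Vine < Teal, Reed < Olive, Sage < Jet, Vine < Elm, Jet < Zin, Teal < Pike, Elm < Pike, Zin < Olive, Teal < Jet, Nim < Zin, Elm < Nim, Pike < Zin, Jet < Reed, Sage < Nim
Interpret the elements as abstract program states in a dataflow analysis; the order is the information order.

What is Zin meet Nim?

Common lower bounds of {Zin, Nim}: Elm, Nim, Sage, Vine.
The greatest among these is Nim.

Nim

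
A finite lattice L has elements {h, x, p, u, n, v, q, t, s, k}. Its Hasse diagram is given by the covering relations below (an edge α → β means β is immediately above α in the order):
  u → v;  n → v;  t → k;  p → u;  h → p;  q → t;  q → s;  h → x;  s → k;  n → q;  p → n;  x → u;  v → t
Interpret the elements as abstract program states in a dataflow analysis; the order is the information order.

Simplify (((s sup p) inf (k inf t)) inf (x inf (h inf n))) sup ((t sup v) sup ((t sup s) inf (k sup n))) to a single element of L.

k

s ∨ p = s
k ∧ t = t
s ∧ t = q
h ∧ n = h
x ∧ h = h
q ∧ h = h
t ∨ v = t
t ∨ s = k
k ∨ n = k
k ∧ k = k
t ∨ k = k
h ∨ k = k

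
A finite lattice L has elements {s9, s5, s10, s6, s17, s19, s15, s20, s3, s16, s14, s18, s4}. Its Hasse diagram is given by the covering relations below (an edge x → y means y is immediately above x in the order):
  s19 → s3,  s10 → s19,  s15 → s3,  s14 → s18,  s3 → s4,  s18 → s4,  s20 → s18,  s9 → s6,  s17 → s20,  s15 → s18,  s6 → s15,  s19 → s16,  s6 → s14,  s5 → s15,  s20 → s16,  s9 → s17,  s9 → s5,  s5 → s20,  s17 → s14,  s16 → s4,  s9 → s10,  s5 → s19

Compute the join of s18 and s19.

Common upper bounds of {s18, s19}: s4.
The least among these is s4.

s4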